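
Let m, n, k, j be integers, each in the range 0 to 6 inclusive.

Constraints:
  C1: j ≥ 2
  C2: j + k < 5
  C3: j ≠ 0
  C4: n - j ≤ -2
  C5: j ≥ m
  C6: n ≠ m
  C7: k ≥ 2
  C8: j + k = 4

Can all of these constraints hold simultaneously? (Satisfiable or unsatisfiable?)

Satisfiable

The assignment m = 2, n = 0, k = 2, j = 2 works:
  constraint 2 holds since j + k = 4.
  constraint 4 holds since n - j = -2.
The rest check out directly.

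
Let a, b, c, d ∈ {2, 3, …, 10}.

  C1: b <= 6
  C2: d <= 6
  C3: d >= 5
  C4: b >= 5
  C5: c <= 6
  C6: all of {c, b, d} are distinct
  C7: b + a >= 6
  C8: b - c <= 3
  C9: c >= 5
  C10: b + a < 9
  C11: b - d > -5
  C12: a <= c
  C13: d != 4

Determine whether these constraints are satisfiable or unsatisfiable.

Unsatisfiable

Constraints 1, 2, 3, 4, 5, and 9 confine each of c, b, d to the 2 values {5, 6}.
Constraint 6 requires all 3 of them to be distinct, but only 2 values are available — impossible by the pigeonhole principle.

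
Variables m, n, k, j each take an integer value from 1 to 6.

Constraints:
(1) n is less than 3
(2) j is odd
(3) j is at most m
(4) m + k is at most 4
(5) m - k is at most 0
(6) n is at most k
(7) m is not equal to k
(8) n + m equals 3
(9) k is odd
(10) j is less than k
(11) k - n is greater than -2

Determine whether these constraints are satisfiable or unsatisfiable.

Satisfiable

One satisfying assignment is m = 1, n = 2, k = 3, j = 1.
For the less obvious constraints — constraint 4: m + k = 4; constraint 5: m - k = -2 — and the others hold by inspection.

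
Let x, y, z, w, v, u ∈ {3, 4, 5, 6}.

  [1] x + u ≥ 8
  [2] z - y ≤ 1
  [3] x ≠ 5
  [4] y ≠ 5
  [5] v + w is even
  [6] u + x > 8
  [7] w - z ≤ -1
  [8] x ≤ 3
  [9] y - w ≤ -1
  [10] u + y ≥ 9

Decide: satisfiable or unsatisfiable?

Constraints 2, 7, and 9 give w − y ≥ 1, y − z ≥ -1, z − w ≥ 1.
Adding all 3 inequalities: the left sides telescope to 0, and the right sides sum to 1 + (-1) + 1 = 1. So 0 ≥ 1, which is false.

Unsatisfiable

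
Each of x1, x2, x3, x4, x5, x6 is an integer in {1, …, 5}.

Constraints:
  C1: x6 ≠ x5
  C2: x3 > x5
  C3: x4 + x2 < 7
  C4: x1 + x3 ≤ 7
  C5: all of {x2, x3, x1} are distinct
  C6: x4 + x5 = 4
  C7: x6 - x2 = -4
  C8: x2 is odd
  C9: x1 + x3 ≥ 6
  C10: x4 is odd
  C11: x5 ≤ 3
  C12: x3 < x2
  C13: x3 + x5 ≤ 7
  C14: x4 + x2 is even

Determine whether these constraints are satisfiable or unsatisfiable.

One satisfying assignment is x1 = 3, x2 = 5, x3 = 4, x4 = 1, x5 = 3, x6 = 1.
For the less obvious constraints — constraint 3: x4 + x2 = 6; constraint 4: x1 + x3 = 7 — and the others hold by inspection.

Satisfiable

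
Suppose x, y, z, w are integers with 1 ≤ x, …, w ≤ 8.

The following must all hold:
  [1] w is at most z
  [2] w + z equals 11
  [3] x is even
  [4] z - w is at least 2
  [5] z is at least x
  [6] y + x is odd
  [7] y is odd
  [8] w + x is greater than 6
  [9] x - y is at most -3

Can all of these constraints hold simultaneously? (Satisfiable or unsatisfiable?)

Satisfiable

Try x = 4, y = 7, z = 8, w = 3.
Check constraint 2: w + z = 11; constraint 4: z - w = 5. The remaining constraints are straightforward to verify.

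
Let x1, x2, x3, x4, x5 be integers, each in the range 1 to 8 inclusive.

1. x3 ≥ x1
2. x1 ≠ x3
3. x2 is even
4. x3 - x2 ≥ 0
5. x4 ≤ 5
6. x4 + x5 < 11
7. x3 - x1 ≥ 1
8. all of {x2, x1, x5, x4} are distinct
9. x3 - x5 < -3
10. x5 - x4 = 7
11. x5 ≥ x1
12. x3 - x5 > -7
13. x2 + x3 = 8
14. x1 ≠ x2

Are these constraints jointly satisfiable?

The assignment x1 = 2, x2 = 4, x3 = 4, x4 = 1, x5 = 8 works:
  constraint 4 holds since x3 - x2 = 0.
  constraint 6 holds since x4 + x5 = 9.
The rest check out directly.

Satisfiable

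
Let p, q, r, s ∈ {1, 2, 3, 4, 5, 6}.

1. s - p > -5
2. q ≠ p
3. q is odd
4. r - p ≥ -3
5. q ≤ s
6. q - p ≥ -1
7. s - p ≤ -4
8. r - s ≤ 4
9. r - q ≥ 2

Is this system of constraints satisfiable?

Constraints 6, 7, 8, and 9 give p − s ≥ 4, s − r ≥ -4, r − q ≥ 2, q − p ≥ -1.
Adding all 4 inequalities: the left sides telescope to 0, and the right sides sum to 4 + (-4) + 2 + (-1) = 1. So 0 ≥ 1, which is false.

Unsatisfiable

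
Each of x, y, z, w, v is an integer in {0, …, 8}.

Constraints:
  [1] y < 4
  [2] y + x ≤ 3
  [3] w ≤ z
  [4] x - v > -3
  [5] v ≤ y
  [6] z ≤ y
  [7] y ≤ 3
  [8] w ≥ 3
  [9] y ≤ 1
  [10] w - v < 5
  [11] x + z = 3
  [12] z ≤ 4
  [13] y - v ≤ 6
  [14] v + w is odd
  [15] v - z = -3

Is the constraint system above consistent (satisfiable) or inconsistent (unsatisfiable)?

Unsatisfiable

From constraints 3 and 8: z ≥ w and w ≥ 3, so z ≥ 3. From constraints 6 and 9: z ≤ y and y ≤ 1, so z ≤ 1. But 1 < 3, so no value of z works.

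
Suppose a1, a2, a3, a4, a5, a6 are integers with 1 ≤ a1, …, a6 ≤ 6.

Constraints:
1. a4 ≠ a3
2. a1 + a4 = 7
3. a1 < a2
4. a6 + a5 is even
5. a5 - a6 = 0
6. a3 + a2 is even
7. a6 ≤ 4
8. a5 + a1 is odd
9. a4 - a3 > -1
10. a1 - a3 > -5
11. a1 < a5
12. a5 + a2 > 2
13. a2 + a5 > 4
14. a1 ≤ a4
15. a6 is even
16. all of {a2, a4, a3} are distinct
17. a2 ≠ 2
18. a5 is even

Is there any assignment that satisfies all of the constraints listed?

Satisfiable

One satisfying assignment is a1 = 1, a2 = 3, a3 = 5, a4 = 6, a5 = 2, a6 = 2.
For the less obvious constraints — constraint 2: a1 + a4 = 7; constraint 5: a5 - a6 = 0 — and the others hold by inspection.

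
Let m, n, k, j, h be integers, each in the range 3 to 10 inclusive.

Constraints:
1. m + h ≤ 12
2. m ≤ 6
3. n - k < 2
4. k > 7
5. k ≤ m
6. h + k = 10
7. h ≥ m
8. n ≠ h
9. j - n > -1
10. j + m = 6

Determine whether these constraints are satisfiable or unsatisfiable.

From constraint 4: k ≥ 8. From constraints 2 and 5: k ≤ m and m ≤ 6, so k ≤ 6. But 6 < 8, so no value of k works.

Unsatisfiable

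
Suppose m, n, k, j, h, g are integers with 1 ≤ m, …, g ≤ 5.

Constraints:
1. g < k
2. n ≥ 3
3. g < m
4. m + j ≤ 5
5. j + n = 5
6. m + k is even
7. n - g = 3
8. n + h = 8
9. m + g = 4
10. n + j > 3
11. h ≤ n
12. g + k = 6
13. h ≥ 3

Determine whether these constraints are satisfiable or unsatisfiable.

Setting (m, n, k, j, h, g) = (3, 4, 5, 1, 4, 1) satisfies everything: constraint 4: m + j = 4; constraint 5: j + n = 5, and the others follow.

Satisfiable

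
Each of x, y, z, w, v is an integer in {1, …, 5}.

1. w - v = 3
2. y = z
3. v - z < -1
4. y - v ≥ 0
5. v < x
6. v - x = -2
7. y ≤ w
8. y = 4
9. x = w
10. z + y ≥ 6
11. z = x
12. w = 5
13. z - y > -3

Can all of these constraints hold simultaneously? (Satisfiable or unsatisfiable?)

Unsatisfiable

Constraint 8 fixes y = 4 and constraint 12 fixes w = 5. Constraints 2, 9, and 11 give y = z = x = w, so y = w. But 4 ≠ 5 — contradiction.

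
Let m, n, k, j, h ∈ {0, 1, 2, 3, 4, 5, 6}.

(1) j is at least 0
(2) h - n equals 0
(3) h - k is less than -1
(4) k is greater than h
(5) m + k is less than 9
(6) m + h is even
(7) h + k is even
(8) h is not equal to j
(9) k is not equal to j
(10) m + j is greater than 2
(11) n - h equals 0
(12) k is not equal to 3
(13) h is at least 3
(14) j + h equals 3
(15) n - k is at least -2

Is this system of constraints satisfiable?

Take m = 3, n = 3, k = 5, j = 0, h = 3. Then constraint 2: h - n = 0; constraint 3: h - k = -2, and every other listed constraint is also met.

Satisfiable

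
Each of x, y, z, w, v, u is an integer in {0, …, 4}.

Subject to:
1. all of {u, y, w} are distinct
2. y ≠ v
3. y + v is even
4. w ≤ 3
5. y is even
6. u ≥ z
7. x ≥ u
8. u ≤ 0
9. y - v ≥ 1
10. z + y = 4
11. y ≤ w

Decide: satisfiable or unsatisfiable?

Unsatisfiable

From constraints 6 and 8: z ≤ u ≤ 0. From constraints 4 and 11: y ≤ w ≤ 3. Hence z + y ≤ 3. But constraint 10 requires z + y = 4, and 4 > 3. Contradiction.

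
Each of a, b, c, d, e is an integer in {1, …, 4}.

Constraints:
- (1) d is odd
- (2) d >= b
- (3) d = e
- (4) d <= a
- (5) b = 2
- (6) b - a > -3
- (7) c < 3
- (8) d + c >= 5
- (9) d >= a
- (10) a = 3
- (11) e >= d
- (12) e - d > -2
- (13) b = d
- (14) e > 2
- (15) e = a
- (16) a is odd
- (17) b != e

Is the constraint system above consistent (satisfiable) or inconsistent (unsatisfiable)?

Unsatisfiable

Constraint 5 fixes b = 2 and constraint 10 fixes a = 3. Constraints 3, 13, and 15 give b = d = e = a, so b = a. But 2 ≠ 3 — contradiction.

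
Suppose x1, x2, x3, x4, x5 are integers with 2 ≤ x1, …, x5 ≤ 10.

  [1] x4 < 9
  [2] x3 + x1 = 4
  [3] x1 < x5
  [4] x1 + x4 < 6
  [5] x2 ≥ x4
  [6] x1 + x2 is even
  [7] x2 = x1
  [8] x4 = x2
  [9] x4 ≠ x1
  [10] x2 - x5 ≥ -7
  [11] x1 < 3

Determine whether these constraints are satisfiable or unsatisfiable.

From constraints 7 and 8, x4 = x2 = x1, so x4 = x1. But constraint 9 says x4 ≠ x1. Contradiction.

Unsatisfiable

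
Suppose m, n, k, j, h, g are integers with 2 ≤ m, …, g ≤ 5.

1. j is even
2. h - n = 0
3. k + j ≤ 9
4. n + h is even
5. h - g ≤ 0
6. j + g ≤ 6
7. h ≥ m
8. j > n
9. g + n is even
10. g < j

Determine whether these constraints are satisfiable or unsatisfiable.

Take m = 2, n = 2, k = 4, j = 4, h = 2, g = 2. Then constraint 2: h - n = 0; constraint 3: k + j = 8; constraint 5: h - g = 0, and every other listed constraint is also met.

Satisfiable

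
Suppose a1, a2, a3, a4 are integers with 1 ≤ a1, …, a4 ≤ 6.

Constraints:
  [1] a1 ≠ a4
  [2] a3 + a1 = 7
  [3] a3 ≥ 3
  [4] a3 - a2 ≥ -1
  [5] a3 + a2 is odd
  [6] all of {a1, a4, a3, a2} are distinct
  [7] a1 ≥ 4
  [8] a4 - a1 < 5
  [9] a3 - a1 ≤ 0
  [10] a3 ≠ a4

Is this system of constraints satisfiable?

Satisfiable

One satisfying assignment is a1 = 4, a2 = 2, a3 = 3, a4 = 6.
For the less obvious constraints — constraint 2: a3 + a1 = 7; constraint 4: a3 - a2 = 1; constraint 8: a4 - a1 = 2 — and the others hold by inspection.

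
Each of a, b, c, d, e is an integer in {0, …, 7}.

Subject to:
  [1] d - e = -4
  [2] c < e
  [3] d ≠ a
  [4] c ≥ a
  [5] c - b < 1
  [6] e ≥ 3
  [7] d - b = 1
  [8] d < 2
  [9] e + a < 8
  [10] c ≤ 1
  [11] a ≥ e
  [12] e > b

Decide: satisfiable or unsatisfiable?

Unsatisfiable

From constraints 6 and 11: a ≥ e and e ≥ 3, so a ≥ 3. From constraints 4 and 10: a ≤ c and c ≤ 1, so a ≤ 1. But 1 < 3, so no value of a works.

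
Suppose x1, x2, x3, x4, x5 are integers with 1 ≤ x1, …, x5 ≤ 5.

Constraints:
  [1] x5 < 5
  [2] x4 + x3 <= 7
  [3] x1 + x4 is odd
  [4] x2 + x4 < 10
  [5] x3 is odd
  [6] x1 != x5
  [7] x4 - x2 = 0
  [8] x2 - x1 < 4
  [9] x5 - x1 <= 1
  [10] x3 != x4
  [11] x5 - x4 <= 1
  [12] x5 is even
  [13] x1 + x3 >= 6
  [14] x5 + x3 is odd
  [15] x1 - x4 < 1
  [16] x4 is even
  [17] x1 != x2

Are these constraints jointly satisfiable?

Satisfiable

Try x1 = 3, x2 = 4, x3 = 3, x4 = 4, x5 = 4.
Check constraint 2: x4 + x3 = 7; constraint 4: x2 + x4 = 8; constraint 7: x4 - x2 = 0. The remaining constraints are straightforward to verify.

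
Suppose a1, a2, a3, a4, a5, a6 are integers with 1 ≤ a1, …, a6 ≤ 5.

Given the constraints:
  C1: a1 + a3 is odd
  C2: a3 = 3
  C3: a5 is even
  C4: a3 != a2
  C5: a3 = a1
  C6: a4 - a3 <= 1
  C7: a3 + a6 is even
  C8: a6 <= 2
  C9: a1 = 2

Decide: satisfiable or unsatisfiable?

Unsatisfiable

Constraint 2 fixes a3 = 3 and constraint 9 fixes a1 = 2, but constraint 5 requires a3 = a1. Since 3 ≠ 2, contradiction.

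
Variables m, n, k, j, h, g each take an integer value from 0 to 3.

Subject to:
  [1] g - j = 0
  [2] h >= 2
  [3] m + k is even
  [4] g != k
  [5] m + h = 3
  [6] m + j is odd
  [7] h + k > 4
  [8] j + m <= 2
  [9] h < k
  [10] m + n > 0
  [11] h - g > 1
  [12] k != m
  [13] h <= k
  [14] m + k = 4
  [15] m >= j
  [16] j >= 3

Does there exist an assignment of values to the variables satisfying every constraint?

Unsatisfiable

From constraints 15 and 16: m ≥ j ≥ 3. From constraints 2 and 13: k ≥ h ≥ 2. Hence m + k ≥ 5. But constraint 14 requires m + k = 4, and 4 < 5. Contradiction.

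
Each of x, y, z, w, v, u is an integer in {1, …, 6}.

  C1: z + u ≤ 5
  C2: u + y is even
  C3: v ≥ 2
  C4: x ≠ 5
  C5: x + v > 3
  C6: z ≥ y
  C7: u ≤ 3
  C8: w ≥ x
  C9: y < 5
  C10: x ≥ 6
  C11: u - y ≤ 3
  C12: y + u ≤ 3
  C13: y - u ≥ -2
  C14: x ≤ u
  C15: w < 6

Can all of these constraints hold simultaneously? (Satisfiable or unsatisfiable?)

From constraint 10: x ≥ 6. From constraints 7 and 14: x ≤ u and u ≤ 3, so x ≤ 3. But 3 < 6, so no value of x works.

Unsatisfiable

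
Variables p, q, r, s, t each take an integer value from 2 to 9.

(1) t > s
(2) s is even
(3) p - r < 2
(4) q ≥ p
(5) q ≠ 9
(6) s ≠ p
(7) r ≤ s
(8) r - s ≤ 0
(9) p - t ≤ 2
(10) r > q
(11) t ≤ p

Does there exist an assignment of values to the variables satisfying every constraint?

Constraints 1, 4, 7, 10, and 11 give s < t, t ≤ p, p ≤ q, q < r, r ≤ s. Chaining: s < t ≤ p ≤ q < r ≤ s, which forces s < s — impossible.

Unsatisfiable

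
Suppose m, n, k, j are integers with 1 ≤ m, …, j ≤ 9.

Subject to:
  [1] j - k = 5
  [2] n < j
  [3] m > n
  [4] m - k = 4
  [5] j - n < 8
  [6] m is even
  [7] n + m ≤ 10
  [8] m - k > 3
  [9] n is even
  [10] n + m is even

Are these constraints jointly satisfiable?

One satisfying assignment is m = 8, n = 2, k = 4, j = 9.
For the less obvious constraints — constraint 1: j - k = 5; constraint 4: m - k = 4; constraint 5: j - n = 7 — and the others hold by inspection.

Satisfiable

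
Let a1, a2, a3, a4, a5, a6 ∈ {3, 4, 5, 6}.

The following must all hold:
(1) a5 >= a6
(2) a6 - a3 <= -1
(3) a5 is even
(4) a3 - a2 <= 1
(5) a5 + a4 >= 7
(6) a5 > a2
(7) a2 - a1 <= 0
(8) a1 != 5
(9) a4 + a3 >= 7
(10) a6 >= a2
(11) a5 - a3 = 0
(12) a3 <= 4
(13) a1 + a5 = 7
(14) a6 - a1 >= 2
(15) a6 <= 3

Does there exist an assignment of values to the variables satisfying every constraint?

Constraints 2, 4, 7, and 14 give a3 − a6 ≥ 1, a6 − a1 ≥ 2, a1 − a2 ≥ 0, a2 − a3 ≥ -1.
Adding all 4 inequalities: the left sides telescope to 0, and the right sides sum to 1 + 2 + 0 + (-1) = 2. So 0 ≥ 2, which is false.

Unsatisfiable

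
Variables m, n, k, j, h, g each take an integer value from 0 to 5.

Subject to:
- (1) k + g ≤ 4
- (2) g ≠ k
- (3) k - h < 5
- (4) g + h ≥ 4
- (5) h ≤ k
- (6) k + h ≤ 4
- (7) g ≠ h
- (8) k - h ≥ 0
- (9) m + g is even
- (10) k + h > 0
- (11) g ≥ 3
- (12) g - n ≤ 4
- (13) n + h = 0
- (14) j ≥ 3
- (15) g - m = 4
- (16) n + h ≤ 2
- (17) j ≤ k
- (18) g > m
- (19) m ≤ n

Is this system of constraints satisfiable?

Unsatisfiable

From constraints 14 and 17: k ≥ j ≥ 3. From constraint 11: g ≥ 3. Hence k + g ≥ 6. But constraint 1 requires k + g ≤ 4, and 4 < 6. Contradiction.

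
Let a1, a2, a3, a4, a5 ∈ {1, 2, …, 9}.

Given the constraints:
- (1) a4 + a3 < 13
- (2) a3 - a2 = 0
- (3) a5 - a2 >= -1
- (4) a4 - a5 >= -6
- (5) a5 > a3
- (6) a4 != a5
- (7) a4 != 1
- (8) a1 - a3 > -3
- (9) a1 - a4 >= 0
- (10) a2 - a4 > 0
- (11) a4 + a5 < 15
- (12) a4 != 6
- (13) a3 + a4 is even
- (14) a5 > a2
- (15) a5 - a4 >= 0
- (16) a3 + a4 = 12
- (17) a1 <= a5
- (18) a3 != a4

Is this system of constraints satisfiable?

Take a1 = 6, a2 = 7, a3 = 7, a4 = 5, a5 = 8. Then constraint 1: a4 + a3 = 12; constraint 2: a3 - a2 = 0, and every other listed constraint is also met.

Satisfiable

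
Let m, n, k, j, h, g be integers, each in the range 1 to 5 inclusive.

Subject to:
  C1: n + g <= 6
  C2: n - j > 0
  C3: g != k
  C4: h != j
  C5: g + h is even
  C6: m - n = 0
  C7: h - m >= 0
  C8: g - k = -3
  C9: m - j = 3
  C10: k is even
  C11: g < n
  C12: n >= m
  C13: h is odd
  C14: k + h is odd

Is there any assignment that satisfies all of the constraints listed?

Try m = 5, n = 5, k = 4, j = 2, h = 5, g = 1.
Check constraint 1: n + g = 6; constraint 2: n - j = 3; constraint 6: m - n = 0. The remaining constraints are straightforward to verify.

Satisfiable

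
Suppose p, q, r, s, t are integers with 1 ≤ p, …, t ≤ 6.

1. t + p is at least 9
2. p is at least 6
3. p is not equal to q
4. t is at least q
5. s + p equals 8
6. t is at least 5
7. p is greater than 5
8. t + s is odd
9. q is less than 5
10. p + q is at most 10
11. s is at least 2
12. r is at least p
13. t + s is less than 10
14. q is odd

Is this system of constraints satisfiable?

One satisfying assignment is p = 6, q = 1, r = 6, s = 2, t = 5.
For the less obvious constraints — constraint 1: t + p = 11; constraint 5: s + p = 8; constraint 10: p + q = 7 — and the others hold by inspection.

Satisfiable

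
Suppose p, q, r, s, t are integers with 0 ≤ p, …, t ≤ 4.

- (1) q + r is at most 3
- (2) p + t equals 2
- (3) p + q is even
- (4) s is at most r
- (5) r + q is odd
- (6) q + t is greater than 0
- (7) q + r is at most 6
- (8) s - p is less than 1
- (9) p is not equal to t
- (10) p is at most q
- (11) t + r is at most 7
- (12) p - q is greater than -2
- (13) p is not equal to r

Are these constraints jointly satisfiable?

The assignment p = 0, q = 0, r = 3, s = 0, t = 2 works:
  constraint 1 holds since q + r = 3.
  constraint 2 holds since p + t = 2.
  constraint 6 holds since q + t = 2.
The rest check out directly.

Satisfiable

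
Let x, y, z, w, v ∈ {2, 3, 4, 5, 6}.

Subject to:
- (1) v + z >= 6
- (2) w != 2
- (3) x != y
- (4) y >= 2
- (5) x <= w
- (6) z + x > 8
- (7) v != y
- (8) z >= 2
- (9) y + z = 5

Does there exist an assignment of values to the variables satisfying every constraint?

Satisfiable

One satisfying assignment is x = 6, y = 2, z = 3, w = 6, v = 4.
For the less obvious constraints — constraint 1: v + z = 7; constraint 6: z + x = 9 — and the others hold by inspection.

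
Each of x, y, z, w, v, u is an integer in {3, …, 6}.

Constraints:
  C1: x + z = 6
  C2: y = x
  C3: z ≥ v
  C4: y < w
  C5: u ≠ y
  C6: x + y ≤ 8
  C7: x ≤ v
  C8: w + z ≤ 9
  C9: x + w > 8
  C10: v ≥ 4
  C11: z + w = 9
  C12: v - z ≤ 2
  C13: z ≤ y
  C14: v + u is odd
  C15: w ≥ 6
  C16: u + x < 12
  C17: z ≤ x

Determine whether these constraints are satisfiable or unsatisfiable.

From constraint 15: w ≥ 6. From constraints 3 and 10: z ≥ v ≥ 4. Hence w + z ≥ 10. But constraint 8 requires w + z ≤ 9, and 9 < 10. Contradiction.

Unsatisfiable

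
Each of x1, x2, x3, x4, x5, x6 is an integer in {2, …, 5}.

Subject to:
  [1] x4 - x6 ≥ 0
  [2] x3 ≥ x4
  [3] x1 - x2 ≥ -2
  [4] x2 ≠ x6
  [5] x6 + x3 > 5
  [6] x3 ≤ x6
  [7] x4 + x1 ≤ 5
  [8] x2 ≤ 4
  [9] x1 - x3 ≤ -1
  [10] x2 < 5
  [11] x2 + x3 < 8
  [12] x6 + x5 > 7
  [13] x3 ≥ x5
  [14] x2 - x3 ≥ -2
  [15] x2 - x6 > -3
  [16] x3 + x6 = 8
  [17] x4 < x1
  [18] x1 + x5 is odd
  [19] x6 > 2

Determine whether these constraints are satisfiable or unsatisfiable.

Constraints 1, 6, 9, and 17 give x4 < x1, x1 < x3, x3 ≤ x6, x6 ≤ x4. Chaining: x4 < x1 < x3 ≤ x6 ≤ x4, which forces x4 < x4 — impossible.

Unsatisfiable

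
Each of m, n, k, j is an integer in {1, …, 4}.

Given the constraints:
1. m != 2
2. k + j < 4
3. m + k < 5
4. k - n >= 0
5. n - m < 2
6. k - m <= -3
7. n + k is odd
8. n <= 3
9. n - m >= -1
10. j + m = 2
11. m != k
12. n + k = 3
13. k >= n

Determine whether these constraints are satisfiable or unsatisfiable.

Unsatisfiable

Constraints 4, 6, and 9 give k − n ≥ 0, n − m ≥ -1, m − k ≥ 3.
Adding all 3 inequalities: the left sides telescope to 0, and the right sides sum to 0 + (-1) + 3 = 2. So 0 ≥ 2, which is false.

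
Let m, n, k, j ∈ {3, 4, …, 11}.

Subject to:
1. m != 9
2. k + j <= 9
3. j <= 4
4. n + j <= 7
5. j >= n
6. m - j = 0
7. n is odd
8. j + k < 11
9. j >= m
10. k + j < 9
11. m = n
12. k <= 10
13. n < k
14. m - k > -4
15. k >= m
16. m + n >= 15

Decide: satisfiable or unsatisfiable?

Unsatisfiable

From constraints 12 and 15: m ≤ k ≤ 10. From constraints 3 and 5: n ≤ j ≤ 4. Hence m + n ≤ 14. But constraint 16 requires m + n ≥ 15, and 15 > 14. Contradiction.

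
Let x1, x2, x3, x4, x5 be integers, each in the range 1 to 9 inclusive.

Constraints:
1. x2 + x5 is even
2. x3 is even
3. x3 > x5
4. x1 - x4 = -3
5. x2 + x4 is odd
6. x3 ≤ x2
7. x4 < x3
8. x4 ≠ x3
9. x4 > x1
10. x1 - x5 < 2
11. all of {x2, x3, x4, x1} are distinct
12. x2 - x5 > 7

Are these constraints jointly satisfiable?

Satisfiable

One satisfying assignment is x1 = 1, x2 = 9, x3 = 8, x4 = 4, x5 = 1.
For the less obvious constraints — constraint 4: x1 - x4 = -3; constraint 10: x1 - x5 = 0; constraint 12: x2 - x5 = 8 — and the others hold by inspection.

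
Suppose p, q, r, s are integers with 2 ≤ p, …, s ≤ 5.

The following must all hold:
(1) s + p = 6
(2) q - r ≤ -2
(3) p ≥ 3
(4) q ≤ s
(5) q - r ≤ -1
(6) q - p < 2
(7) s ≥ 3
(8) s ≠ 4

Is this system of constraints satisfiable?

Satisfiable

Setting (p, q, r, s) = (3, 2, 4, 3) satisfies everything: constraint 1: s + p = 6; constraint 2: q - r = -2, and the others follow.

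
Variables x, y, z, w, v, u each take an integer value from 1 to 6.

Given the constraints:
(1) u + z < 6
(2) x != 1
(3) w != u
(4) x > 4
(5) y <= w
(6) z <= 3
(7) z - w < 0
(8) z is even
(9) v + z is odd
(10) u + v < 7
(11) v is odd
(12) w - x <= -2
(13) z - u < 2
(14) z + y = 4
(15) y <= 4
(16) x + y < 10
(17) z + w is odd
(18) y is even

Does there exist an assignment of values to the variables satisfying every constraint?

Setting (x, y, z, w, v, u) = (6, 2, 2, 3, 3, 2) satisfies everything: constraint 1: u + z = 4; constraint 7: z - w = -1, and the others follow.

Satisfiable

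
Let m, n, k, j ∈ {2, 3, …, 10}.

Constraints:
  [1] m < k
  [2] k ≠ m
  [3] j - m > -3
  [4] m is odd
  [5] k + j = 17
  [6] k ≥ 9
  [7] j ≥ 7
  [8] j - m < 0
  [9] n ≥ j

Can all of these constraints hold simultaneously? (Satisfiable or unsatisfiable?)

Satisfiable

The assignment m = 9, n = 9, k = 10, j = 7 works:
  constraint 3 holds since j - m = -2.
  constraint 5 holds since k + j = 17.
The rest check out directly.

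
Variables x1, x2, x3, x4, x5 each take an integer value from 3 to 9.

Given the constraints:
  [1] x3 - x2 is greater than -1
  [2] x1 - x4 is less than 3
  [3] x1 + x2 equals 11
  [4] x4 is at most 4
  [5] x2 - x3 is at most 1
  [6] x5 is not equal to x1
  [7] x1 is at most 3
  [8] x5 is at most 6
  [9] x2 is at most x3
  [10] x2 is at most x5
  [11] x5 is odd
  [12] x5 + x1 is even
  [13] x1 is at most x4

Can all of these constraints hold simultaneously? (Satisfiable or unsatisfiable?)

Unsatisfiable

From constraints 4 and 13: x1 ≤ x4 ≤ 4. From constraints 8 and 10: x2 ≤ x5 ≤ 6. Hence x1 + x2 ≤ 10. But constraint 3 requires x1 + x2 = 11, and 11 > 10. Contradiction.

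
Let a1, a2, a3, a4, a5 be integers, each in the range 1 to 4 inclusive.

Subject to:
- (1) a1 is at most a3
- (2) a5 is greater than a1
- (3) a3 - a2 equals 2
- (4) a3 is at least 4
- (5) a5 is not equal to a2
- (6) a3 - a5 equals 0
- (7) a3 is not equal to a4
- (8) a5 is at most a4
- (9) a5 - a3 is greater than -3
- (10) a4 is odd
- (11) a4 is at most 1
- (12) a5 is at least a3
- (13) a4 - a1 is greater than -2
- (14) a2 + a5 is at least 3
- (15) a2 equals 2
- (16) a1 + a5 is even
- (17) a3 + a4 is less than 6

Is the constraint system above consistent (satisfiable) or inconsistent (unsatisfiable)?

Unsatisfiable

From constraints 4 and 12: a5 ≥ a3 and a3 ≥ 4, so a5 ≥ 4. From constraints 8 and 11: a5 ≤ a4 and a4 ≤ 1, so a5 ≤ 1. But 1 < 4, so no value of a5 works.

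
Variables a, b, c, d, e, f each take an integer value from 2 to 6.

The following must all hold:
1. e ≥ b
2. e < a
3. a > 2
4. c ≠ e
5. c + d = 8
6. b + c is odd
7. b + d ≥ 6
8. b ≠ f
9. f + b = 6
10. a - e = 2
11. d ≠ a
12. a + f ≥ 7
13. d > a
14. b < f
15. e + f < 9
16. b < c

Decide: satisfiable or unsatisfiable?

Take a = 4, b = 2, c = 3, d = 5, e = 2, f = 4. Then constraint 5: c + d = 8; constraint 7: b + d = 7; constraint 9: f + b = 6, and every other listed constraint is also met.

Satisfiable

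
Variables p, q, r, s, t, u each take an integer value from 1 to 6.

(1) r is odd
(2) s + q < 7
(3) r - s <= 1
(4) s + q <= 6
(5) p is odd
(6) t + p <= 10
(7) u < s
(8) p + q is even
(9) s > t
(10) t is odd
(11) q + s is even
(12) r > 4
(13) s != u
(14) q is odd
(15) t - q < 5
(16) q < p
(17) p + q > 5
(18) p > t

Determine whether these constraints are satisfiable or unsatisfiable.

Satisfiable

One satisfying assignment is p = 5, q = 1, r = 5, s = 5, t = 3, u = 4.
For the less obvious constraints — constraint 2: s + q = 6; constraint 3: r - s = 0 — and the others hold by inspection.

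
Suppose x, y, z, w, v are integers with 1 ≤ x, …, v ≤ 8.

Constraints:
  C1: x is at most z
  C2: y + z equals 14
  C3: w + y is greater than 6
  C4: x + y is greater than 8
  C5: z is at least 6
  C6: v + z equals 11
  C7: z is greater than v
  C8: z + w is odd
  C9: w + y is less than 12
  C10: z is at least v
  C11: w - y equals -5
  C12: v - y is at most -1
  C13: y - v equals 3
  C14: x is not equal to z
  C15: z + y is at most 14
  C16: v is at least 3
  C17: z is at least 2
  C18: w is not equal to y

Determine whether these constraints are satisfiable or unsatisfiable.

Satisfiable

Setting (x, y, z, w, v) = (3, 7, 7, 2, 4) satisfies everything: constraint 2: y + z = 14; constraint 3: w + y = 9; constraint 4: x + y = 10, and the others follow.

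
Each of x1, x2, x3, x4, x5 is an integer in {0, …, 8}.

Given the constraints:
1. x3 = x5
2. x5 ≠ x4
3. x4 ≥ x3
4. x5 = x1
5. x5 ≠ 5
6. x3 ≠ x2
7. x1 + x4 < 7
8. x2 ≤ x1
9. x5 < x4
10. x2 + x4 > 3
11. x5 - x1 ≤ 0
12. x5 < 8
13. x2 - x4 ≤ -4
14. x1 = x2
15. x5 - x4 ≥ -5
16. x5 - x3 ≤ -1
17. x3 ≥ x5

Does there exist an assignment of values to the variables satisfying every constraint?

Unsatisfiable

From constraints 1, 4, and 14, x3 = x5 = x1 = x2, so x3 = x2. But constraint 6 says x3 ≠ x2. Contradiction.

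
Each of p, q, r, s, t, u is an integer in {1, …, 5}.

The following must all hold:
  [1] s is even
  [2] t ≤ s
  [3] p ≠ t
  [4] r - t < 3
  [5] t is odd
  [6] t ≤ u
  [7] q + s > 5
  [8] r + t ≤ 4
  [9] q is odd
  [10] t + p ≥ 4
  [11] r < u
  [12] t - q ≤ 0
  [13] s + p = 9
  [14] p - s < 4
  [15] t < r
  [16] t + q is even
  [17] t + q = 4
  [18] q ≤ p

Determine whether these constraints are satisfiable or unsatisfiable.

Take p = 5, q = 3, r = 3, s = 4, t = 1, u = 5. Then constraint 4: r - t = 2; constraint 7: q + s = 7, and every other listed constraint is also met.

Satisfiable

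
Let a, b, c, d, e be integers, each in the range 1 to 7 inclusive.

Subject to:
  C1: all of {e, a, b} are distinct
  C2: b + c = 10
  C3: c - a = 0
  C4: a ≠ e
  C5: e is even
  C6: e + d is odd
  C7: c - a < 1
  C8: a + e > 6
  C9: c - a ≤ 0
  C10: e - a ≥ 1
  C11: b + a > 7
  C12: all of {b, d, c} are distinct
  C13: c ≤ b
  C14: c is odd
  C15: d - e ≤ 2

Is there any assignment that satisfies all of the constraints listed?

Satisfiable

Take a = 3, b = 7, c = 3, d = 5, e = 6. Then constraint 2: b + c = 10; constraint 3: c - a = 0, and every other listed constraint is also met.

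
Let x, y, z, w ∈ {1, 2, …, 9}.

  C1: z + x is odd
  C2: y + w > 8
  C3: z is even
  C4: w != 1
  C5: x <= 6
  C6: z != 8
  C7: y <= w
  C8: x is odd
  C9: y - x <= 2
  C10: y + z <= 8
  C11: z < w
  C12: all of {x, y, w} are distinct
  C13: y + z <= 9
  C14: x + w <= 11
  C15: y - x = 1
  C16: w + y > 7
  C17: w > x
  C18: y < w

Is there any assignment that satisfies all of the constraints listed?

Take x = 3, y = 4, z = 2, w = 6. Then constraint 2: y + w = 10; constraint 9: y - x = 1, and every other listed constraint is also met.

Satisfiable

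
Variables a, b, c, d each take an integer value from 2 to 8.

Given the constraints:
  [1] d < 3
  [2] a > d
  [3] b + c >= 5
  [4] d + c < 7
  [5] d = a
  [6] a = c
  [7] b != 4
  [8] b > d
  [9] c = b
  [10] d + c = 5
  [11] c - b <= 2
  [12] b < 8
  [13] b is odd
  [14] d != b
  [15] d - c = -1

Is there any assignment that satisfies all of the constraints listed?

Unsatisfiable

From constraints 5, 6, and 9, d = a = c = b, so d = b. But constraint 14 says d ≠ b. Contradiction.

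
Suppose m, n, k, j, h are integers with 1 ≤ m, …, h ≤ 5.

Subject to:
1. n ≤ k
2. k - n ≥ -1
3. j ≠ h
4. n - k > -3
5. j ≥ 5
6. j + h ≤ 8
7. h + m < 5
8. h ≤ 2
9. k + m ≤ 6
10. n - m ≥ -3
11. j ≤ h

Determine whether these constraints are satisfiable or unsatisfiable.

Unsatisfiable

From constraint 5: j ≥ 5. From constraints 8 and 11: j ≤ h and h ≤ 2, so j ≤ 2. But 2 < 5, so no value of j works.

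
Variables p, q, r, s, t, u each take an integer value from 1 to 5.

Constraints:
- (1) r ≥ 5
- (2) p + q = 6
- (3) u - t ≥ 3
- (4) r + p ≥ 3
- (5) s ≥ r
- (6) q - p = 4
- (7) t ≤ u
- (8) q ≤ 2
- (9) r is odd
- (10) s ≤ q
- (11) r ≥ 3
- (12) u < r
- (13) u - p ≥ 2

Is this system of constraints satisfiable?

Unsatisfiable

From constraints 1 and 5: s ≥ r and r ≥ 5, so s ≥ 5. From constraints 8 and 10: s ≤ q and q ≤ 2, so s ≤ 2. But 2 < 5, so no value of s works.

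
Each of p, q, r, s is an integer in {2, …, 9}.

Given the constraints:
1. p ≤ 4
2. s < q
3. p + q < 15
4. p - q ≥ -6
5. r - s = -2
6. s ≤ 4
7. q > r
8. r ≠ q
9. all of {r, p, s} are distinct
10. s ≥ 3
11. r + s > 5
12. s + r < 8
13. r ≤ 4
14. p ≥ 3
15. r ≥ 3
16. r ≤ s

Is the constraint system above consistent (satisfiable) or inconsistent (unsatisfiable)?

Unsatisfiable

Constraints 1, 6, 10, 13, 14, and 15 confine each of r, p, s to the 2 values {3, 4}.
Constraint 9 requires all 3 of them to be distinct, but only 2 values are available — impossible by the pigeonhole principle.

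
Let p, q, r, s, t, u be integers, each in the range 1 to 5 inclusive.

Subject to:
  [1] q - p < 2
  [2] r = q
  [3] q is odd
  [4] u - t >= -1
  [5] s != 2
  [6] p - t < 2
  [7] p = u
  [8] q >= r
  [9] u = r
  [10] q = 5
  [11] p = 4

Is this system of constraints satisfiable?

Unsatisfiable

Constraint 11 fixes p = 4 and constraint 10 fixes q = 5. Constraints 2, 7, and 9 give p = u = r = q, so p = q. But 4 ≠ 5 — contradiction.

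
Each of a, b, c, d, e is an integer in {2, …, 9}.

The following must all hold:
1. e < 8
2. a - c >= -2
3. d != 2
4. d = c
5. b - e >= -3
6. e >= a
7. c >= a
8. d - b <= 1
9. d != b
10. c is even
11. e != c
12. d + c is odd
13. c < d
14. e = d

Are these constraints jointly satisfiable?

From constraints 4 and 14, e = d = c, so e = c. But constraint 11 says e ≠ c. Contradiction.

Unsatisfiable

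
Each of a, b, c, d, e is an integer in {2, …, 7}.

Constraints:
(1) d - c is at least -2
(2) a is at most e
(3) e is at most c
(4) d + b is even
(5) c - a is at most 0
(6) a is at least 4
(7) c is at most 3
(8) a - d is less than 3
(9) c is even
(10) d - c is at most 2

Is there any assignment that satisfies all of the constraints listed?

From constraints 2 and 6: e ≥ a and a ≥ 4, so e ≥ 4. From constraints 3 and 7: e ≤ c and c ≤ 3, so e ≤ 3. But 3 < 4, so no value of e works.

Unsatisfiable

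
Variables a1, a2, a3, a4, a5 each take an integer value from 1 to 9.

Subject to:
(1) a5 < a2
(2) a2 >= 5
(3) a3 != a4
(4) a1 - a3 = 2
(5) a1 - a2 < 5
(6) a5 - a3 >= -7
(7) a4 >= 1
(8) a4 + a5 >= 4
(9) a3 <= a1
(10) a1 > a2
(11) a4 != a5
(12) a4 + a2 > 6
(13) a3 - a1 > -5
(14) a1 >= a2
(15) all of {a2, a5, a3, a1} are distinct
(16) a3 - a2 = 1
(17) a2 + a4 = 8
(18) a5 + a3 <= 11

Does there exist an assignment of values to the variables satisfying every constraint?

Try a1 = 9, a2 = 6, a3 = 7, a4 = 2, a5 = 3.
Check constraint 4: a1 - a3 = 2; constraint 5: a1 - a2 = 3. The remaining constraints are straightforward to verify.

Satisfiable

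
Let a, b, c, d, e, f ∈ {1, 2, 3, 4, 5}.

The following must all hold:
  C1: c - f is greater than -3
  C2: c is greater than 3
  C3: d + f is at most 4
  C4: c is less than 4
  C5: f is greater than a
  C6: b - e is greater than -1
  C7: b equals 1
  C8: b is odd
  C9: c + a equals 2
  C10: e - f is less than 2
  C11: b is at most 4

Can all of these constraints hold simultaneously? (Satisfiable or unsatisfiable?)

From constraint 2: c ≥ 4. From constraint 4: c ≤ 3. But 3 < 4, so no value of c works.

Unsatisfiable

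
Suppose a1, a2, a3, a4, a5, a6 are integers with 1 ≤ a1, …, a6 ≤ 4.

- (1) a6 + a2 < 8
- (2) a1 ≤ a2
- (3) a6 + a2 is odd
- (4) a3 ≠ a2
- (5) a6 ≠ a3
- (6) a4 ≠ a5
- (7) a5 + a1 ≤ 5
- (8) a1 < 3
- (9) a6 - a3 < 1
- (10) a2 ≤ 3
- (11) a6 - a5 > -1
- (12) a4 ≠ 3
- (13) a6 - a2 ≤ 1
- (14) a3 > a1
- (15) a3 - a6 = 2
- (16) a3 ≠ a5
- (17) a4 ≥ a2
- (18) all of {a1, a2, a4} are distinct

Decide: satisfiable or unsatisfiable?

One satisfying assignment is a1 = 2, a2 = 3, a3 = 4, a4 = 4, a5 = 2, a6 = 2.
For the less obvious constraints — constraint 1: a6 + a2 = 5; constraint 7: a5 + a1 = 4; constraint 9: a6 - a3 = -2 — and the others hold by inspection.

Satisfiable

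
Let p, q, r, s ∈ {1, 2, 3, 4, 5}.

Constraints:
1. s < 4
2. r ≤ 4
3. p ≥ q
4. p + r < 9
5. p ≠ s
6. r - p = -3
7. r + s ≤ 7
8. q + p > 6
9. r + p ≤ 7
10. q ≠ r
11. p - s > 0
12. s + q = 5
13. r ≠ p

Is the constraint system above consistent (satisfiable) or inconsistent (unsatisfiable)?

Satisfiable

Take p = 5, q = 3, r = 2, s = 2. Then constraint 4: p + r = 7; constraint 6: r - p = -3; constraint 7: r + s = 4, and every other listed constraint is also met.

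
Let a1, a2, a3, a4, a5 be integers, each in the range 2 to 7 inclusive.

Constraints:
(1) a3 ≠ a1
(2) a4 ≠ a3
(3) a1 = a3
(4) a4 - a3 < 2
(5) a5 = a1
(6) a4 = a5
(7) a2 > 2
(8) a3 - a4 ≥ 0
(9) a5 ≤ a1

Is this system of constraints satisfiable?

Unsatisfiable

From constraints 3, 5, and 6, a4 = a5 = a1 = a3, so a4 = a3. But constraint 2 says a4 ≠ a3. Contradiction.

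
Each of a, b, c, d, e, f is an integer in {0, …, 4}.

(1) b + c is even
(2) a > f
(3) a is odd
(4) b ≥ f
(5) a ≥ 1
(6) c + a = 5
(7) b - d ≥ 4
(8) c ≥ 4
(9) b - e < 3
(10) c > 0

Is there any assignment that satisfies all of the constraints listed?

One satisfying assignment is a = 1, b = 4, c = 4, d = 0, e = 4, f = 0.
For the less obvious constraints — constraint 6: c + a = 5; constraint 7: b - d = 4; constraint 9: b - e = 0 — and the others hold by inspection.

Satisfiable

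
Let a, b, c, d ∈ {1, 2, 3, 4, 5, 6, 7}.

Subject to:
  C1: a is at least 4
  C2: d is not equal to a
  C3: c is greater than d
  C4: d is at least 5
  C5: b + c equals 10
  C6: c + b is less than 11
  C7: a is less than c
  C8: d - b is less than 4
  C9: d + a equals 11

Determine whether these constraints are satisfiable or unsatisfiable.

The assignment a = 5, b = 3, c = 7, d = 6 works:
  constraint 5 holds since b + c = 10.
  constraint 6 holds since c + b = 10.
The rest check out directly.

Satisfiable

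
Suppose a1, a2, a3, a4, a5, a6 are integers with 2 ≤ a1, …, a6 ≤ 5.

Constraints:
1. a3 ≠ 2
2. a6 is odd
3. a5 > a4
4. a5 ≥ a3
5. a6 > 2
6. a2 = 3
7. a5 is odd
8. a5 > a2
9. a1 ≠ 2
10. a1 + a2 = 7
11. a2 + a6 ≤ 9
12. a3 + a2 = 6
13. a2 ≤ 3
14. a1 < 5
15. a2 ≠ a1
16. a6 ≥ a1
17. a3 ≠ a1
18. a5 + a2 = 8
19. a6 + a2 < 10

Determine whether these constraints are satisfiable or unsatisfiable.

Satisfiable

Take a1 = 4, a2 = 3, a3 = 3, a4 = 2, a5 = 5, a6 = 5. Then constraint 10: a1 + a2 = 7; constraint 11: a2 + a6 = 8, and every other listed constraint is also met.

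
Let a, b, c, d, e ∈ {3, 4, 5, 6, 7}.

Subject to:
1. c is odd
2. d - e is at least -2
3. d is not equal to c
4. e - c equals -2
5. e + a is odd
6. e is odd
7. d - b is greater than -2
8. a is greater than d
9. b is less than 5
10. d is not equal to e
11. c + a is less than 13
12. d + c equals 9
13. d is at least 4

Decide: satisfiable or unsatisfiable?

Satisfiable

One satisfying assignment is a = 6, b = 3, c = 5, d = 4, e = 3.
For the less obvious constraints — constraint 2: d - e = 1; constraint 4: e - c = -2; constraint 7: d - b = 1 — and the others hold by inspection.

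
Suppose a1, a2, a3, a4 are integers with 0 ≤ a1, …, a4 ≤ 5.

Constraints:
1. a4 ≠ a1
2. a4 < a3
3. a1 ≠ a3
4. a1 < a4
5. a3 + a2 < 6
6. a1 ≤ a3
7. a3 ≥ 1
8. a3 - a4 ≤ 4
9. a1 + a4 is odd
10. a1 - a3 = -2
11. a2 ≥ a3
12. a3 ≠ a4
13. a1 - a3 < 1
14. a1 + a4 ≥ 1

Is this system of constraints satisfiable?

Try a1 = 0, a2 = 2, a3 = 2, a4 = 1.
Check constraint 5: a3 + a2 = 4; constraint 8: a3 - a4 = 1. The remaining constraints are straightforward to verify.

Satisfiable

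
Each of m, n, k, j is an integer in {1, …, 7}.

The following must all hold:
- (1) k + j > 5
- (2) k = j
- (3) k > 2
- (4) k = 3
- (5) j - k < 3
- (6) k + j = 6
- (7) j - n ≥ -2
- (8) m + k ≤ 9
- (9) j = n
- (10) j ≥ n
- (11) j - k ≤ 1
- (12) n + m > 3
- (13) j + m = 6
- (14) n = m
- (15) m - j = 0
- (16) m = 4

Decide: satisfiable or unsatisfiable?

Constraint 4 fixes k = 3 and constraint 16 fixes m = 4. Constraints 2, 9, and 14 give k = j = n = m, so k = m. But 3 ≠ 4 — contradiction.

Unsatisfiable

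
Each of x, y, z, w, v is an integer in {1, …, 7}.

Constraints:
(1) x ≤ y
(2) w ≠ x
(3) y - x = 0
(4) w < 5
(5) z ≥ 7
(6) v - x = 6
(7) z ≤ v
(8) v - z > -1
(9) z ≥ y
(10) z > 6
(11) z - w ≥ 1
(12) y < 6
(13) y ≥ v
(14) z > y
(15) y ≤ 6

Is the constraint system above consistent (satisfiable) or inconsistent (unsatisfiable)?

Unsatisfiable

From constraints 5 and 7: v ≥ z and z ≥ 7, so v ≥ 7. From constraints 13 and 15: v ≤ y and y ≤ 6, so v ≤ 6. But 6 < 7, so no value of v works.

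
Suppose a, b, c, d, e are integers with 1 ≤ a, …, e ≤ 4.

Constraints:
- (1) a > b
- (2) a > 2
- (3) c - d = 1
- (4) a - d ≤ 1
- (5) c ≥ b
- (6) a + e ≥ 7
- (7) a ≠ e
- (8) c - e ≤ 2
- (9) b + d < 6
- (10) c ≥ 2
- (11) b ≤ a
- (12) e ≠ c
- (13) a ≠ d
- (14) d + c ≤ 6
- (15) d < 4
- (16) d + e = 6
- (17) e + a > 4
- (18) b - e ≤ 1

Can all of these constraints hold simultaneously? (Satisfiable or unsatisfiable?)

Take a = 3, b = 2, c = 3, d = 2, e = 4. Then constraint 3: c - d = 1; constraint 4: a - d = 1; constraint 6: a + e = 7, and every other listed constraint is also met.

Satisfiable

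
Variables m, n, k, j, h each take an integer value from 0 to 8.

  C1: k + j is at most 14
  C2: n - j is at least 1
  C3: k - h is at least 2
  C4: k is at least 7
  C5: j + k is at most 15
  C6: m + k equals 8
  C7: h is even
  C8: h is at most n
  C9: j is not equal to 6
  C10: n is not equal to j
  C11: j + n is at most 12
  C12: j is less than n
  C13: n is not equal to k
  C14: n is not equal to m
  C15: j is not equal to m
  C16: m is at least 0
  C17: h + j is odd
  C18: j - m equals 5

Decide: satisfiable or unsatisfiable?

Satisfiable

Setting (m, n, k, j, h) = (0, 7, 8, 5, 6) satisfies everything: constraint 1: k + j = 13; constraint 2: n - j = 2; constraint 3: k - h = 2, and the others follow.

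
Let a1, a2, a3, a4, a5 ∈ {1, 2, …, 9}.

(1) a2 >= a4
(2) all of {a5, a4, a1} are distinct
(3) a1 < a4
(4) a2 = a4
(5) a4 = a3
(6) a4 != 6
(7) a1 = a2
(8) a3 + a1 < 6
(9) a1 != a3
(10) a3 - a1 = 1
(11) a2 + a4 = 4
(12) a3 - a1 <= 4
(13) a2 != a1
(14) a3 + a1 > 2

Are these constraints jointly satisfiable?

From constraints 4, 5, and 7, a1 = a2 = a4 = a3, so a1 = a3. But constraint 9 says a1 ≠ a3. Contradiction.

Unsatisfiable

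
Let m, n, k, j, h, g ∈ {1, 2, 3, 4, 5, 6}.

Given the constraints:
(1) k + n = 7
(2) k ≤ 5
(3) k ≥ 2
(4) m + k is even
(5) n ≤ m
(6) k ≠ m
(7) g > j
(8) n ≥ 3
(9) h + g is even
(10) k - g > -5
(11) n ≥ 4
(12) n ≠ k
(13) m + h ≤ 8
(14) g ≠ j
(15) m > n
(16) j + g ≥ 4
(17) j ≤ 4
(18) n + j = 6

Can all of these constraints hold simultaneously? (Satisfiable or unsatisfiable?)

Satisfiable

Setting (m, n, k, j, h, g) = (6, 5, 2, 1, 2, 4) satisfies everything: constraint 1: k + n = 7; constraint 10: k - g = -2; constraint 13: m + h = 8, and the others follow.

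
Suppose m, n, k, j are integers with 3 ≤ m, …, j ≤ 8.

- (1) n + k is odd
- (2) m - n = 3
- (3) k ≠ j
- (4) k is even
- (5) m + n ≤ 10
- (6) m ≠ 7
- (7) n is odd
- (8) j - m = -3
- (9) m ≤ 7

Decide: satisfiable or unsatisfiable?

The assignment m = 6, n = 3, k = 4, j = 3 works:
  constraint 2 holds since m - n = 3.
  constraint 5 holds since m + n = 9.
  constraint 8 holds since j - m = -3.
The rest check out directly.

Satisfiable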